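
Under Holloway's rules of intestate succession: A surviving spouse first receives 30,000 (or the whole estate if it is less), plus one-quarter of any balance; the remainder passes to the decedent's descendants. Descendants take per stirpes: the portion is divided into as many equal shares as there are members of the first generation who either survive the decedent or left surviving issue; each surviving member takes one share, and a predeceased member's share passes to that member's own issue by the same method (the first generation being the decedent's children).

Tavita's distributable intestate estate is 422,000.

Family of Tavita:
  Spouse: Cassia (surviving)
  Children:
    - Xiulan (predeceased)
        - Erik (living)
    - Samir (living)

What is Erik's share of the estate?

Cassia first takes 30,000, leaving a balance of 392,000. Cassia then takes one-quarter of the balance (98,000), for a total of 128,000. The remaining 294,000 passes to the descendants.
The descendants' portion (294,000) is divided into 2 shares of 147,000: Samir takes 147,000; Xiulan's 147,000 share passes to Xiulan's issue.
Xiulan's share (147,000) passes entirely to Erik.

Erik receives 147,000.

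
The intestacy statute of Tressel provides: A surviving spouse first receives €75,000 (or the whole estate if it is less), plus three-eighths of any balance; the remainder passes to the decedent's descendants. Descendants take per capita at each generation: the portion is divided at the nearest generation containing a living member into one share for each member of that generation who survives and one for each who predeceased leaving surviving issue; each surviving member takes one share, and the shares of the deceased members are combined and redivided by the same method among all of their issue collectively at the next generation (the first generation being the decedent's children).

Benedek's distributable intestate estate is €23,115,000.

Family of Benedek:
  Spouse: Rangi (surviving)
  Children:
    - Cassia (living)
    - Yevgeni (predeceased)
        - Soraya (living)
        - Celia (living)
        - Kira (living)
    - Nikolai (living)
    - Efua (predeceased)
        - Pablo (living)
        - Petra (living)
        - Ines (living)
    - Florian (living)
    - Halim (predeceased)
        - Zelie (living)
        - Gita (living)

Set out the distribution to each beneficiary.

Rangi: €8,715,000; Cassia: €2,400,000; Soraya: €900,000; Celia: €900,000; Kira: €900,000; Nikolai: €2,400,000; Pablo: €900,000; Petra: €900,000; Ines: €900,000; Florian: €2,400,000; Zelie: €900,000; Gita: €900,000

Rangi first takes €75,000, leaving a balance of €23,040,000. Rangi then takes three-eighths of the balance (€8,640,000), for a total of €8,715,000. The remaining €14,400,000 passes to the descendants.
The descendants' portion (€14,400,000) is divided at the children's generation into 6 shares of €2,400,000. Cassia, Nikolai, and Florian each take €2,400,000. The 3 shares of the deceased (Yevgeni, Efua, and Halim) are combined into a pool of €7,200,000.
That pool (€7,200,000) is divided at the grandchildren's generation equally among Soraya, Celia, Kira, Pablo, Petra, Ines, Zelie, and Gita: €900,000 each.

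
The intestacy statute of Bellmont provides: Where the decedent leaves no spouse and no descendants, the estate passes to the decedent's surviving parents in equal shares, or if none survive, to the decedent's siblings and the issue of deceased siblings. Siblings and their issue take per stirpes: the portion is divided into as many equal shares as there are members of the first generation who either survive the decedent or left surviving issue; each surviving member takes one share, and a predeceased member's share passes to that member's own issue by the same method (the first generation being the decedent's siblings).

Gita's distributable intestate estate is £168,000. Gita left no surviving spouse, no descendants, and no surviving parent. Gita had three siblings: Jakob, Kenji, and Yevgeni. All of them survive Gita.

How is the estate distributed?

Jakob: £56,000; Kenji: £56,000; Yevgeni: £56,000

The entire £168,000 passes to the siblings and their issue.
That amount (£168,000) is divided into 3 shares of £56,000: Jakob, Kenji, and Yevgeni each take £56,000.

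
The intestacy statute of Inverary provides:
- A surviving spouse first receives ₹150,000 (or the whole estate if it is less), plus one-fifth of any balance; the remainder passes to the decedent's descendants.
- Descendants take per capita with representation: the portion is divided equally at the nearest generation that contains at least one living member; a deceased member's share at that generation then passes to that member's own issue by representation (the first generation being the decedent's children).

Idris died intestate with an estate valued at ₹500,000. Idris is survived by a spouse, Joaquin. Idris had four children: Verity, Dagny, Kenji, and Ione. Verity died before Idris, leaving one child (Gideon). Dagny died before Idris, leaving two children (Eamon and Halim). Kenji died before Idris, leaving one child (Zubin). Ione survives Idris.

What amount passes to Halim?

Halim receives ₹35,000.

Joaquin first takes ₹150,000, leaving a balance of ₹350,000. Joaquin then takes one-fifth of the balance (₹70,000), for a total of ₹220,000. The remaining ₹280,000 passes to the descendants.
The descendants' portion (₹280,000) is divided into 4 shares of ₹70,000: Ione takes ₹70,000; Verity's ₹70,000 share passes to Verity's issue; Dagny's ₹70,000 share passes to Dagny's issue; Kenji's ₹70,000 share passes to Kenji's issue.
Verity's share (₹70,000) passes entirely to Gideon.
Dagny's share (₹70,000) is divided into 2 shares of ₹35,000: Eamon and Halim each take ₹35,000.
Kenji's share (₹70,000) passes entirely to Zubin.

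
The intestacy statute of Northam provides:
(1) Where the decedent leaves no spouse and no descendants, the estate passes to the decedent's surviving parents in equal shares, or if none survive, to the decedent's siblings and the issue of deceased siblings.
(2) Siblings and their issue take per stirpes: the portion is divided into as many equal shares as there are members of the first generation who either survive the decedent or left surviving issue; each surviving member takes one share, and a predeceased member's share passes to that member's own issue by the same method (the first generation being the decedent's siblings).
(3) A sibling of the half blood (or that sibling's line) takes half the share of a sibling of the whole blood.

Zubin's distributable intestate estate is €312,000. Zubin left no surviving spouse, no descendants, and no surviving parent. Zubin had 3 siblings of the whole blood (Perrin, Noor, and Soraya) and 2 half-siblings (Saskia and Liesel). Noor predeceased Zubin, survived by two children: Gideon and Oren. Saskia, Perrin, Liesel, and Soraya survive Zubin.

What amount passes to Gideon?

The entire €312,000 passes to the siblings and their issue.
Counting each half-blood sibling's line as half a unit, there are 4 units in €312,000, so one unit is €78,000. Whole-blood lines (Perrin, Noor, and Soraya) take €78,000 each; half-blood lines (Saskia and Liesel) take €39,000 each.
Noor's share (€78,000) is divided into 2 shares of €39,000: Gideon and Oren each take €39,000.

Gideon receives €39,000.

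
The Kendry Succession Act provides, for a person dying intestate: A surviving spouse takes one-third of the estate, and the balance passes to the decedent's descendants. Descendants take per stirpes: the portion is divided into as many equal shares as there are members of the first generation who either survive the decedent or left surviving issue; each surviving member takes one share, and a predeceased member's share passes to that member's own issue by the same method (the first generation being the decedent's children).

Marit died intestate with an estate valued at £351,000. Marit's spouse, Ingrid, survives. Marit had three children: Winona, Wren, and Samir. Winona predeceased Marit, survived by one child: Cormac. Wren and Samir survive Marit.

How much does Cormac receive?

Cormac receives £78,000.

Ingrid takes one-third of £351,000 = £117,000. The remaining £234,000 passes to the descendants.
The descendants' portion (£234,000) is divided into 3 shares of £78,000: Wren and Samir each take £78,000; Winona's £78,000 share passes to Winona's issue.
Winona's share (£78,000) passes entirely to Cormac.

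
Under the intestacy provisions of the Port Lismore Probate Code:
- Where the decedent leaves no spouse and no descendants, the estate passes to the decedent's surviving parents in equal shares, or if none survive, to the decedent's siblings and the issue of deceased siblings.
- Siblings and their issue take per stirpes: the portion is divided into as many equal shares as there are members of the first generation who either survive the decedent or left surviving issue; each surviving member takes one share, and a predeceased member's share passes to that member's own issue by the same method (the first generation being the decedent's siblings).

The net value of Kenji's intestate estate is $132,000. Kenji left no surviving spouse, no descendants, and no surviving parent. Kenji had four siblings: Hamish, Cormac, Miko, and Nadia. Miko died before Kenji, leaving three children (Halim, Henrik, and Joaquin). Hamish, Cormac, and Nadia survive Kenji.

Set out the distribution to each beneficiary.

Hamish: $33,000; Cormac: $33,000; Halim: $11,000; Henrik: $11,000; Joaquin: $11,000; Nadia: $33,000

The entire $132,000 passes to the siblings and their issue.
That amount ($132,000) is divided into 4 shares of $33,000: Hamish, Cormac, and Nadia each take $33,000; Miko's $33,000 share passes to Miko's issue.
Miko's share ($33,000) is divided into 3 shares of $11,000: Halim, Henrik, and Joaquin each take $11,000.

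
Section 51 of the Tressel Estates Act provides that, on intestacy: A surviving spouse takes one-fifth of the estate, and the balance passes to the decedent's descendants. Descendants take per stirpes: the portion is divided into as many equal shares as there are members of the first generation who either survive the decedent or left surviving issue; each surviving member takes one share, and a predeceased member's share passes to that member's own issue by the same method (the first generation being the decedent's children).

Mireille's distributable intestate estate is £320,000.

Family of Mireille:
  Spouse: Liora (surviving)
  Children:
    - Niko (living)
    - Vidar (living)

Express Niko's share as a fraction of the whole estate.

Niko receives 2/5 of the estate.

Liora takes one-fifth of £320,000 = £64,000. The remaining £256,000 passes to the descendants.
The descendants' portion (£256,000) is divided into 2 shares of £128,000: Niko and Vidar each take £128,000.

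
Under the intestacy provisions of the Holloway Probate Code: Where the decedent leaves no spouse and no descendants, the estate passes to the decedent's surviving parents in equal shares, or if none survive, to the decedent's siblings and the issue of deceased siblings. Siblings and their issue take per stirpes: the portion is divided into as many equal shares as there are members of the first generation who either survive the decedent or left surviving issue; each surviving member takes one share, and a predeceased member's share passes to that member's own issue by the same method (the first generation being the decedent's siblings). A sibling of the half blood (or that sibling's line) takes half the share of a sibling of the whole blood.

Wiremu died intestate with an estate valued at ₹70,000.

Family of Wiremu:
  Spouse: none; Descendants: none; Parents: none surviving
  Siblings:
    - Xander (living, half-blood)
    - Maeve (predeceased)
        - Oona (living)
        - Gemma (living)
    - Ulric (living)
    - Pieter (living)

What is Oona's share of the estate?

The entire ₹70,000 passes to the siblings and their issue.
Counting each half-blood sibling's line as half a unit, there are 7/2 units in ₹70,000, so one unit is ₹20,000. Whole-blood lines (Maeve, Ulric, and Pieter) take ₹20,000 each; half-blood lines (Xander) take ₹10,000 each.
Maeve's share (₹20,000) is divided into 2 shares of ₹10,000: Oona and Gemma each take ₹10,000.

Oona receives ₹10,000.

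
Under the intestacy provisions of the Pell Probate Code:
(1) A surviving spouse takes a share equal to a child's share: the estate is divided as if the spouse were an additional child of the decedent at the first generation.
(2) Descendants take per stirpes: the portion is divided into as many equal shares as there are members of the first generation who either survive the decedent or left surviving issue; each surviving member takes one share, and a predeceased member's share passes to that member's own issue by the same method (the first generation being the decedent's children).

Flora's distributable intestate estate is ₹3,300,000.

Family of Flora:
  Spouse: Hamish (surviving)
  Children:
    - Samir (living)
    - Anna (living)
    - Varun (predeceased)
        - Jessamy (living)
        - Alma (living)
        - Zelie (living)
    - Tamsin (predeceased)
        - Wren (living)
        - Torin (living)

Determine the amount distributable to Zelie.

Zelie receives ₹220,000.

The spouse counts as an additional share at the children's level, so there are 5 primary shares of ₹660,000. Hamish takes one such share (₹660,000).
The children's combined portion (₹2,640,000) is divided into 4 shares of ₹660,000: Samir and Anna each take ₹660,000; Varun's ₹660,000 share passes to Varun's issue; Tamsin's ₹660,000 share passes to Tamsin's issue.
Varun's share (₹660,000) is divided into 3 shares of ₹220,000: Jessamy, Alma, and Zelie each take ₹220,000.
Tamsin's share (₹660,000) is divided into 2 shares of ₹330,000: Wren and Torin each take ₹330,000.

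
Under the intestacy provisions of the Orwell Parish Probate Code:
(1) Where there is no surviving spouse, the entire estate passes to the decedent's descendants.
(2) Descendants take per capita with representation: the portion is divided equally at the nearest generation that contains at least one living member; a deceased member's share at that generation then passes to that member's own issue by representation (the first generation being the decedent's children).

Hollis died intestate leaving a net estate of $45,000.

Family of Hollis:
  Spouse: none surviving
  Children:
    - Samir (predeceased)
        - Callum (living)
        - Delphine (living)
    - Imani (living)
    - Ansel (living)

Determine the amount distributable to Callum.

The entire $45,000 passes to the descendants.
That amount ($45,000) is divided into 3 shares of $15,000: Imani and Ansel each take $15,000; Samir's $15,000 share passes to Samir's issue.
Samir's share ($15,000) is divided into 2 shares of $7,500: Callum and Delphine each take $7,500.

Callum receives $7,500.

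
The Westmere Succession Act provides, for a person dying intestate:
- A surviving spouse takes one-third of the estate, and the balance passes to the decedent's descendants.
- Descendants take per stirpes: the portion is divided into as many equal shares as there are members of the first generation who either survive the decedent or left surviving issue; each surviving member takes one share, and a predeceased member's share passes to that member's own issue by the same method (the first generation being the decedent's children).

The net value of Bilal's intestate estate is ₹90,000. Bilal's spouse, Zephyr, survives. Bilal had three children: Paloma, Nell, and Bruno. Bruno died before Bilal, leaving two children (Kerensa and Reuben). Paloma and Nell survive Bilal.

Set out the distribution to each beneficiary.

Zephyr takes one-third of ₹90,000 = ₹30,000. The remaining ₹60,000 passes to the descendants.
The descendants' portion (₹60,000) is divided into 3 shares of ₹20,000: Paloma and Nell each take ₹20,000; Bruno's ₹20,000 share passes to Bruno's issue.
Bruno's share (₹20,000) is divided into 2 shares of ₹10,000: Kerensa and Reuben each take ₹10,000.

Zephyr: ₹30,000; Paloma: ₹20,000; Nell: ₹20,000; Kerensa: ₹10,000; Reuben: ₹10,000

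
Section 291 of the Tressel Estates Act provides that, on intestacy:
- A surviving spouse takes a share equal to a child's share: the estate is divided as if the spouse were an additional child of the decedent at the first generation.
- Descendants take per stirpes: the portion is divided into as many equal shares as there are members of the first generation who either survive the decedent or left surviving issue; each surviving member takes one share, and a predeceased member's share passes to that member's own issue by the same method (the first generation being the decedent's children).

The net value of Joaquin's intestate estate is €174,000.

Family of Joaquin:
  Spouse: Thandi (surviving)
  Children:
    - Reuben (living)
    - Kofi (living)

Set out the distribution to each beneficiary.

Thandi: €58,000; Reuben: €58,000; Kofi: €58,000

The spouse counts as an additional share at the children's level, so there are 3 primary shares of €58,000. Thandi takes one such share (€58,000).
The children's combined portion (€116,000) is divided into 2 shares of €58,000: Reuben and Kofi each take €58,000.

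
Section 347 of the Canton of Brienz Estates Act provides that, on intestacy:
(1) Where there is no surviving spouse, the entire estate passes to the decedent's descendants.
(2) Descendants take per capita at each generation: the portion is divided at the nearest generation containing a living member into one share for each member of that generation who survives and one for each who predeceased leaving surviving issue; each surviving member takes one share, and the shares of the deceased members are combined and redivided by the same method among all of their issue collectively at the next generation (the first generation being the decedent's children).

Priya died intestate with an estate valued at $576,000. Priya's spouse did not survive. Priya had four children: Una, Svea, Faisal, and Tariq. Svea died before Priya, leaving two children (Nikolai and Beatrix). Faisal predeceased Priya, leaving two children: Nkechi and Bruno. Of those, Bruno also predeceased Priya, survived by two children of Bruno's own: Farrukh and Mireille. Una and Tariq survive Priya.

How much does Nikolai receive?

Nikolai receives $72,000.

The entire $576,000 passes to the descendants.
That amount ($576,000) is divided at the children's generation into 4 shares of $144,000. Una and Tariq each take $144,000. The 2 shares of the deceased (Svea and Faisal) are combined into a pool of $288,000.
That pool ($288,000) is divided at the grandchildren's generation into 4 shares of $72,000. Nikolai, Beatrix, and Nkechi each take $72,000. The remaining share for the deceased Bruno ($72,000) is carried to the next generation.
That pool ($72,000) is divided at the great-grandchildren's generation equally among Farrukh and Mireille: $36,000 each.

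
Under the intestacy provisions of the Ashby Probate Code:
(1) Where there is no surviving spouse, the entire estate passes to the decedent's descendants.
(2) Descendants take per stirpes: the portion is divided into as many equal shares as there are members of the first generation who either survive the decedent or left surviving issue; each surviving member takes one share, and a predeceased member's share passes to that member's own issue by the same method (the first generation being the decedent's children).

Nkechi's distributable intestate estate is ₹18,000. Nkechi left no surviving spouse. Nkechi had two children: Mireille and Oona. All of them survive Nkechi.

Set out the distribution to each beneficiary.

Mireille: ₹9,000; Oona: ₹9,000

The entire ₹18,000 passes to the descendants.
That amount (₹18,000) is divided into 2 shares of ₹9,000: Mireille and Oona each take ₹9,000.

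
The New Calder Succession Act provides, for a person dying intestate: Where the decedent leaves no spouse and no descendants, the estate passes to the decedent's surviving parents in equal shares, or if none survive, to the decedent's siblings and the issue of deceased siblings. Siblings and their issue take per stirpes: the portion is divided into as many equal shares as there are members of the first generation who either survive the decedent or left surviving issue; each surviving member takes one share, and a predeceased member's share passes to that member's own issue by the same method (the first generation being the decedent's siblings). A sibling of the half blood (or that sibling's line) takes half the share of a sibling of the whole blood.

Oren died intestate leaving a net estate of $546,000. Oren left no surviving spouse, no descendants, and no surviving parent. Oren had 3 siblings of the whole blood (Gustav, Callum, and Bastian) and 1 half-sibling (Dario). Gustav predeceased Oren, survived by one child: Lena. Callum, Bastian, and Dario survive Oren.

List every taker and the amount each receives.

Lena: $156,000; Callum: $156,000; Bastian: $156,000; Dario: $78,000

The entire $546,000 passes to the siblings and their issue.
Counting each half-blood sibling's line as half a unit, there are 7/2 units in $546,000, so one unit is $156,000. Whole-blood lines (Gustav, Callum, and Bastian) take $156,000 each; half-blood lines (Dario) take $78,000 each.
Gustav's share ($156,000) passes entirely to Lena.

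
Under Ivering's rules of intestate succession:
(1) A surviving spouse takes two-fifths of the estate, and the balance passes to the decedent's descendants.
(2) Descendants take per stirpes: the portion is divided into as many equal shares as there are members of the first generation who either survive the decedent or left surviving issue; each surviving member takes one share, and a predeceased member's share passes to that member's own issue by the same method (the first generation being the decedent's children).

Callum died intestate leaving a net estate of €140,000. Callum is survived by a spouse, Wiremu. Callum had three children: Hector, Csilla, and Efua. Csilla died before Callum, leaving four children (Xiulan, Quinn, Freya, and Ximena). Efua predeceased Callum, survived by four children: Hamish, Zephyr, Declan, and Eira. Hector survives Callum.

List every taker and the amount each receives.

Wiremu: €56,000; Hector: €28,000; Xiulan: €7,000; Quinn: €7,000; Freya: €7,000; Ximena: €7,000; Hamish: €7,000; Zephyr: €7,000; Declan: €7,000; Eira: €7,000

Wiremu takes two-fifths of €140,000 = €56,000. The remaining €84,000 passes to the descendants.
The descendants' portion (€84,000) is divided into 3 shares of €28,000: Hector takes €28,000; Csilla's €28,000 share passes to Csilla's issue; Efua's €28,000 share passes to Efua's issue.
Csilla's share (€28,000) is divided into 4 shares of €7,000: Xiulan, Quinn, Freya, and Ximena each take €7,000.
Efua's share (€28,000) is divided into 4 shares of €7,000: Hamish, Zephyr, Declan, and Eira each take €7,000.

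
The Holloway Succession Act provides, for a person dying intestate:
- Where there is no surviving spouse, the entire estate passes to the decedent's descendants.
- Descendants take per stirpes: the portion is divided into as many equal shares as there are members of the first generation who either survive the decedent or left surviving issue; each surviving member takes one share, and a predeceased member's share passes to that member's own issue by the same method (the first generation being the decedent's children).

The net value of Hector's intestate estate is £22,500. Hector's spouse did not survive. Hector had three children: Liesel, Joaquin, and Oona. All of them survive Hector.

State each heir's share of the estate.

The entire £22,500 passes to the descendants.
That amount (£22,500) is divided into 3 shares of £7,500: Liesel, Joaquin, and Oona each take £7,500.

Liesel: £7,500; Joaquin: £7,500; Oona: £7,500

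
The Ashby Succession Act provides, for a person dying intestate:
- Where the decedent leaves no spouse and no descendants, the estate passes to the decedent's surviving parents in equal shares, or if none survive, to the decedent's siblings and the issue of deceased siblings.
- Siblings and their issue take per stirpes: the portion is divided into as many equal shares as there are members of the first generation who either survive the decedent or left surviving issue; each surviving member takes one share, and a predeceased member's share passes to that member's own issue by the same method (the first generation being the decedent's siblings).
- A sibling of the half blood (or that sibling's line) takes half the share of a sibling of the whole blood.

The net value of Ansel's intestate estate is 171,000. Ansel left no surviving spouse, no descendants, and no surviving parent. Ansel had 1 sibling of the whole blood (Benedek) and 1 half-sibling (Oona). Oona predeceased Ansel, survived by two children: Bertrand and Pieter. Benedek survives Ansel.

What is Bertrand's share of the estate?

Bertrand receives 28,500.

The entire 171,000 passes to the siblings and their issue.
Counting each half-blood sibling's line as half a unit, there are 3/2 units in 171,000, so one unit is 114,000. Whole-blood lines (Benedek) take 114,000 each; half-blood lines (Oona) take 57,000 each.
Oona's share (57,000) is divided into 2 shares of 28,500: Bertrand and Pieter each take 28,500.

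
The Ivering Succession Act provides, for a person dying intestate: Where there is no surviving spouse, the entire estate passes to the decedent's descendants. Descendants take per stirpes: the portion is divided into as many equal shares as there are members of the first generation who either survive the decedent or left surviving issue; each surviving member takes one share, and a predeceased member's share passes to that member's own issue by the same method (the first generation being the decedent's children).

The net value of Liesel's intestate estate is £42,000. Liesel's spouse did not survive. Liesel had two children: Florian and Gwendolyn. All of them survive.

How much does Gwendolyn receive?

Gwendolyn receives £21,000.

The entire £42,000 passes to the descendants.
That amount (£42,000) is divided into 2 shares of £21,000: Florian and Gwendolyn each take £21,000.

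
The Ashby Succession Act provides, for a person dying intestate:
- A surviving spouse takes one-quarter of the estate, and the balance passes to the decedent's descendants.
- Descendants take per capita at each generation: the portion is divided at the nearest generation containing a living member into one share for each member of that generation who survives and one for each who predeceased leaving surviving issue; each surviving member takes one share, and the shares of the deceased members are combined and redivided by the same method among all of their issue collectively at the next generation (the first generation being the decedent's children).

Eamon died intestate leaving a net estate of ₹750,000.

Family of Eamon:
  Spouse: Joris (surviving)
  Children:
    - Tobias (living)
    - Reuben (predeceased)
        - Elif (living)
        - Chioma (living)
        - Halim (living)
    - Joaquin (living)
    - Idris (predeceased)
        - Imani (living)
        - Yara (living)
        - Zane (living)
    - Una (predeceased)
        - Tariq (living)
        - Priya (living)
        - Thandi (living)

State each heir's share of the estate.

Joris takes one-quarter of ₹750,000 = ₹187,500. The remaining ₹562,500 passes to the descendants.
The descendants' portion (₹562,500) is divided at the children's generation into 5 shares of ₹112,500. Tobias and Joaquin each take ₹112,500. The 3 shares of the deceased (Reuben, Idris, and Una) are combined into a pool of ₹337,500.
That pool (₹337,500) is divided at the grandchildren's generation equally among Elif, Chioma, Halim, Imani, Yara, Zane, Tariq, Priya, and Thandi: ₹37,500 each.

Joris: ₹187,500; Tobias: ₹112,500; Elif: ₹37,500; Chioma: ₹37,500; Halim: ₹37,500; Joaquin: ₹112,500; Imani: ₹37,500; Yara: ₹37,500; Zane: ₹37,500; Tariq: ₹37,500; Priya: ₹37,500; Thandi: ₹37,500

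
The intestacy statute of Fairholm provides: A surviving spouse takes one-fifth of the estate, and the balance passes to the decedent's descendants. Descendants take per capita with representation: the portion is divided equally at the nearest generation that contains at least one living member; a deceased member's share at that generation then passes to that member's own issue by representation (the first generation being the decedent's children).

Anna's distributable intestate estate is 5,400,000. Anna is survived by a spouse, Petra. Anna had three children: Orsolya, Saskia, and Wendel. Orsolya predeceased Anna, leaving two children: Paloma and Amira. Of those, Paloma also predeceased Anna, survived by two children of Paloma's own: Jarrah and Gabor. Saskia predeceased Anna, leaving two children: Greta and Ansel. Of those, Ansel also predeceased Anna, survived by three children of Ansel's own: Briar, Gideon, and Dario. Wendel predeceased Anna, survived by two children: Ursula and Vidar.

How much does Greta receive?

Greta receives 720,000.

Petra takes one-fifth of 5,400,000 = 1,080,000. The remaining 4,320,000 passes to the descendants.
No child survives, so the initial division is made at the grandchildren's generation.
The descendants' portion (4,320,000) is divided into 6 shares of 720,000: Amira, Greta, Ursula, and Vidar each take 720,000; Paloma's 720,000 share passes to Paloma's issue; Ansel's 720,000 share passes to Ansel's issue.
Paloma's share (720,000) is divided into 2 shares of 360,000: Jarrah and Gabor each take 360,000.
Ansel's share (720,000) is divided into 3 shares of 240,000: Briar, Gideon, and Dario each take 240,000.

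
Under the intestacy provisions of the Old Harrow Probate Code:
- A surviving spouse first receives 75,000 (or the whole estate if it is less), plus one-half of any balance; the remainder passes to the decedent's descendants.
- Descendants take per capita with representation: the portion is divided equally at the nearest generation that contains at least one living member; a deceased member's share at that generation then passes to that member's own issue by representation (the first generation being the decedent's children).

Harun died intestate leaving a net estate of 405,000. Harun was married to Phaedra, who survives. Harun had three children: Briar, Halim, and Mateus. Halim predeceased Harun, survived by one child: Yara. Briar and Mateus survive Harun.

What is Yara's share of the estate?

Phaedra first takes 75,000, leaving a balance of 330,000. Phaedra then takes one-half of the balance (165,000), for a total of 240,000. The remaining 165,000 passes to the descendants.
The descendants' portion (165,000) is divided into 3 shares of 55,000: Briar and Mateus each take 55,000; Halim's 55,000 share passes to Halim's issue.
Halim's share (55,000) passes entirely to Yara.

Yara receives 55,000.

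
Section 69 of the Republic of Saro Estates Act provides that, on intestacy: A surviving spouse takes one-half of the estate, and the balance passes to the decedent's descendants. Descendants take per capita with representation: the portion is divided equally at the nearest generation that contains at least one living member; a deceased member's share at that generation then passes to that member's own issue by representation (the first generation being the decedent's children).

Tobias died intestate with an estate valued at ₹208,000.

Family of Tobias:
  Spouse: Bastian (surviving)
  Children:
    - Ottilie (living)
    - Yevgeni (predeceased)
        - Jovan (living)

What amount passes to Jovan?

Jovan receives ₹52,000.

Bastian takes one-half of ₹208,000 = ₹104,000. The remaining ₹104,000 passes to the descendants.
The descendants' portion (₹104,000) is divided into 2 shares of ₹52,000: Ottilie takes ₹52,000; Yevgeni's ₹52,000 share passes to Yevgeni's issue.
Yevgeni's share (₹52,000) passes entirely to Jovan.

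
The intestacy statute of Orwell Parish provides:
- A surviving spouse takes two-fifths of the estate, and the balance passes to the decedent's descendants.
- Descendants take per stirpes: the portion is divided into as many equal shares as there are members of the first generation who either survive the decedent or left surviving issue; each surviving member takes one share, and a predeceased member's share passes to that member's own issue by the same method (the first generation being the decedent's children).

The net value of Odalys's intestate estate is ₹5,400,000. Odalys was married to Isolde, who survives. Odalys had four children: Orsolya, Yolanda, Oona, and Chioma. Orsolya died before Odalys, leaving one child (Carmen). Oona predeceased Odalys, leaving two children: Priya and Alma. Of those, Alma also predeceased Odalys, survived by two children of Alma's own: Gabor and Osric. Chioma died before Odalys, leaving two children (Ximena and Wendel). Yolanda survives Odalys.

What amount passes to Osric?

Osric receives ₹202,500.

Isolde takes two-fifths of ₹5,400,000 = ₹2,160,000. The remaining ₹3,240,000 passes to the descendants.
The descendants' portion (₹3,240,000) is divided into 4 shares of ₹810,000: Yolanda takes ₹810,000; Orsolya's ₹810,000 share passes to Orsolya's issue; Oona's ₹810,000 share passes to Oona's issue; Chioma's ₹810,000 share passes to Chioma's issue.
Orsolya's share (₹810,000) passes entirely to Carmen.
Oona's share (₹810,000) is divided into 2 shares of ₹405,000: Priya takes ₹405,000; Alma's ₹405,000 share passes to Alma's issue.
Alma's share (₹405,000) is divided into 2 shares of ₹202,500: Gabor and Osric each take ₹202,500.
Chioma's share (₹810,000) is divided into 2 shares of ₹405,000: Ximena and Wendel each take ₹405,000.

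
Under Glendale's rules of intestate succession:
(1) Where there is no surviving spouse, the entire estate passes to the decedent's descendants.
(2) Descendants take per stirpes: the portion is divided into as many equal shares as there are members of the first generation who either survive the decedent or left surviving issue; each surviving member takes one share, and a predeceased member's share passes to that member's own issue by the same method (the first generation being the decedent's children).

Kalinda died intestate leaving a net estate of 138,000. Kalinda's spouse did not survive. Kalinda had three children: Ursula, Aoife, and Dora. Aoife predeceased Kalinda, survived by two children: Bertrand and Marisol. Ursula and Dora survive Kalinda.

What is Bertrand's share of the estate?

The entire 138,000 passes to the descendants.
That amount (138,000) is divided into 3 shares of 46,000: Ursula and Dora each take 46,000; Aoife's 46,000 share passes to Aoife's issue.
Aoife's share (46,000) is divided into 2 shares of 23,000: Bertrand and Marisol each take 23,000.

Bertrand receives 23,000.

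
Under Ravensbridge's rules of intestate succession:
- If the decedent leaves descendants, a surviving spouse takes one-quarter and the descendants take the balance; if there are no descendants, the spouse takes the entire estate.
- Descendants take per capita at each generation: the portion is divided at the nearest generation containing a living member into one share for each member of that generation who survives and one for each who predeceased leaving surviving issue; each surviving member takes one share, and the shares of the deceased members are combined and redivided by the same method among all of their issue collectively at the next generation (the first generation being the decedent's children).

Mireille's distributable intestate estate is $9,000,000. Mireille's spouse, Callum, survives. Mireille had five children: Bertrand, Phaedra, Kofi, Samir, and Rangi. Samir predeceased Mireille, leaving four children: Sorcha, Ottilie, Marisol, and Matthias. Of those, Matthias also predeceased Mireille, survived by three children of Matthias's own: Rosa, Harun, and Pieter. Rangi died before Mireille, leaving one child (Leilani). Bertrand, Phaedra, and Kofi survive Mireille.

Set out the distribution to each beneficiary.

Callum: $2,250,000; Bertrand: $1,350,000; Phaedra: $1,350,000; Kofi: $1,350,000; Sorcha: $540,000; Ottilie: $540,000; Marisol: $540,000; Rosa: $180,000; Harun: $180,000; Pieter: $180,000; Leilani: $540,000

Callum takes one-quarter of $9,000,000 = $2,250,000. The remaining $6,750,000 passes to the descendants.
The descendants' portion ($6,750,000) is divided at the children's generation into 5 shares of $1,350,000. Bertrand, Phaedra, and Kofi each take $1,350,000. The 2 shares of the deceased (Samir and Rangi) are combined into a pool of $2,700,000.
That pool ($2,700,000) is divided at the grandchildren's generation into 5 shares of $540,000. Sorcha, Ottilie, Marisol, and Leilani each take $540,000. The remaining share for the deceased Matthias ($540,000) is carried to the next generation.
That pool ($540,000) is divided at the great-grandchildren's generation equally among Rosa, Harun, and Pieter: $180,000 each.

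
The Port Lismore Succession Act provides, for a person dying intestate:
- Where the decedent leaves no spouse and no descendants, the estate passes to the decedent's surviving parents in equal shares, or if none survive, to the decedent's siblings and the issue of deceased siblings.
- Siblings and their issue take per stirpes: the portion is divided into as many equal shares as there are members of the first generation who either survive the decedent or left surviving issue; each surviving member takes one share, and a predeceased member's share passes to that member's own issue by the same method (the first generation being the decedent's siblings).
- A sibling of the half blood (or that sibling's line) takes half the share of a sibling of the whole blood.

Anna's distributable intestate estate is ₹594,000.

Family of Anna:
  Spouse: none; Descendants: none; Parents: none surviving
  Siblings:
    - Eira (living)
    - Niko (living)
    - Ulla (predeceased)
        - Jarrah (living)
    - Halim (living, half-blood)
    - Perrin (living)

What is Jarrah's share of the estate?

The entire ₹594,000 passes to the siblings and their issue.
Counting each half-blood sibling's line as half a unit, there are 9/2 units in ₹594,000, so one unit is ₹132,000. Whole-blood lines (Eira, Niko, Ulla, and Perrin) take ₹132,000 each; half-blood lines (Halim) take ₹66,000 each.
Ulla's share (₹132,000) passes entirely to Jarrah.

Jarrah receives ₹132,000.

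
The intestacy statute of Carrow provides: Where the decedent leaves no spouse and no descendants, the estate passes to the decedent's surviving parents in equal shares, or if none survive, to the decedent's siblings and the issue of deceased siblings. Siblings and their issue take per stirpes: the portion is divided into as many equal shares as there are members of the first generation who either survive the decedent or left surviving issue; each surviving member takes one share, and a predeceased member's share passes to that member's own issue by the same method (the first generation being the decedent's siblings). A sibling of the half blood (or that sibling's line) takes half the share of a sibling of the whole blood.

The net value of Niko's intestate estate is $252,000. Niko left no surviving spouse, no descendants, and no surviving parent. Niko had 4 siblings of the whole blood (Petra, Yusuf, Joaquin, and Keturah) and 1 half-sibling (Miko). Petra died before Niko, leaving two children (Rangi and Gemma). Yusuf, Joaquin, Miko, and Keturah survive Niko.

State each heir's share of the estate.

Rangi: $28,000; Gemma: $28,000; Yusuf: $56,000; Joaquin: $56,000; Miko: $28,000; Keturah: $56,000

The entire $252,000 passes to the siblings and their issue.
Counting each half-blood sibling's line as half a unit, there are 9/2 units in $252,000, so one unit is $56,000. Whole-blood lines (Petra, Yusuf, Joaquin, and Keturah) take $56,000 each; half-blood lines (Miko) take $28,000 each.
Petra's share ($56,000) is divided into 2 shares of $28,000: Rangi and Gemma each take $28,000.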